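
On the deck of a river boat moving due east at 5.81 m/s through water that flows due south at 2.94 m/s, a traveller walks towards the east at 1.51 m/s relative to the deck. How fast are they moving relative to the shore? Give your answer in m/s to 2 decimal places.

In east/north components (m/s): traveller relative to river boat = (1.510, 0.000); river boat relative to water = (5.810, 0.000); water relative to ground = (0.000, -2.940).
Sum = (7.320, -2.940) m/s.
Speed = |(7.320, -2.940)| = 7.888 m/s.

7.89 m/s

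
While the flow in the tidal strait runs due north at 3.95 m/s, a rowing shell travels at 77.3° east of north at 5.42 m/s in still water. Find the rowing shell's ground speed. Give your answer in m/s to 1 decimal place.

Taking east as x and north as y: velocity relative to the water = (5.287, 1.192) m/s; the water relative to ground = (0.000, 3.950) m/s.
Velocity relative to ground = (5.287, 1.192) + (0.000, 3.950) = (5.287, 5.142) m/s.
Speed = |(5.287, 5.142)| = 7.375 m/s.

7.4 m/s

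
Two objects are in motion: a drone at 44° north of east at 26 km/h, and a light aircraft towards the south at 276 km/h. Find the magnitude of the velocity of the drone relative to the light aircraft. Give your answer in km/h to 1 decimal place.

Taking east as x and north as y: drone velocity = (18.703, 18.061) km/h; light aircraft velocity = (0.000, -276.000) km/h.
Velocity of drone relative to light aircraft = (18.703, 18.061) − (0.000, -276.000) = (18.703, 294.061) km/h.
Magnitude = |(18.703, 294.061)| = 294.655 km/h.

294.7 km/h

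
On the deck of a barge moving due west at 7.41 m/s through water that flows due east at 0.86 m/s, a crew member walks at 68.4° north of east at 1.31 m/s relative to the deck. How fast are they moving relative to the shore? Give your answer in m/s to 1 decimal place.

In east/north components (m/s): crew member relative to barge = (0.482, 1.218); barge relative to water = (-7.410, 0.000); water relative to ground = (0.860, 0.000).
Sum = (-6.068, 1.218) m/s.
Speed = |(-6.068, 1.218)| = 6.189 m/s.

6.2 m/s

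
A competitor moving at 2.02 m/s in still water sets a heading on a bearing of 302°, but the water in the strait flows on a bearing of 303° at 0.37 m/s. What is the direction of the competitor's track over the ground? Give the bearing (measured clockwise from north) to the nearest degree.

302°

Taking east as x and north as y: velocity relative to the water = (-1.713, 1.070) m/s; the water relative to ground = (-0.310, 0.202) m/s.
Velocity relative to ground = (-1.713, 1.070) + (-0.310, 0.202) = (-2.023, 1.272) m/s.
Bearing = atan2(-2.02, 1.27) = 302.15° clockwise from north.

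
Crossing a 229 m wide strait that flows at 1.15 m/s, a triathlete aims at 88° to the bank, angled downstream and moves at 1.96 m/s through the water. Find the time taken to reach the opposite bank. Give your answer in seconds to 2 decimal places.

The component of the triathlete's velocity perpendicular to the bank is 1.96 × sin 88° = 1.959 m/s.
The current is parallel to the bank, so it does not affect the crossing time.
Time = 229 / 1.959 = 116.908 s.

116.91 s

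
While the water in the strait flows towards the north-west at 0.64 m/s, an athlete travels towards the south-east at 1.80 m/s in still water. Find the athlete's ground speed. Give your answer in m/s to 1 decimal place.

Taking east as x and north as y: velocity relative to the water = (1.273, -1.273) m/s; the water relative to ground = (-0.453, 0.453) m/s.
Velocity relative to ground = (1.273, -1.273) + (-0.453, 0.453) = (0.820, -0.820) m/s.
Speed = |(0.820, -0.820)| = 1.160 m/s.

1.2 m/s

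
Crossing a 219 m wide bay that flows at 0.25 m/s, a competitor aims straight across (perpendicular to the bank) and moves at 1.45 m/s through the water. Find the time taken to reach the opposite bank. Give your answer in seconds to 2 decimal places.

151.03 s

The component of the competitor's velocity perpendicular to the bank is 1.45 m/s.
The flow acts along the bank and has no component across it.
Time = 219 / 1.450 = 151.034 s.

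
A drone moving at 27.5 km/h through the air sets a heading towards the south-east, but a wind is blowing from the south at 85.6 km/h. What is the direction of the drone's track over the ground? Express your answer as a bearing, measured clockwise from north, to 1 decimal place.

Taking east as x and north as y: velocity relative to the air = (19.445, -19.445) km/h; the air relative to ground = (0.000, 85.600) km/h.
Velocity relative to ground = (19.445, -19.445) + (0.000, 85.600) = (19.445, 66.155) km/h.
Bearing = atan2(19.45, 66.15) = 16.38° clockwise from north.

016.4°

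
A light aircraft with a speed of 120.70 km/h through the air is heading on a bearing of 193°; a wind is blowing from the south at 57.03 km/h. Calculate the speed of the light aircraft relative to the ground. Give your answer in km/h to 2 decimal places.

Taking east as x and north as y: velocity relative to the air = (-27.152, -117.606) km/h; the air relative to ground = (0.000, 57.030) km/h.
Velocity relative to ground = (-27.152, -117.606) + (0.000, 57.030) = (-27.152, -60.576) km/h.
Speed = |(-27.152, -60.576)| = 66.383 km/h.

66.38 km/h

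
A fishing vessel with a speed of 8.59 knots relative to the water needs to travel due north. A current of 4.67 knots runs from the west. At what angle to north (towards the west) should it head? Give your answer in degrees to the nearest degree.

33°

The current pushes perpendicular to the desired track; the heading must have a component into the current equal to 4.67 knots: 8.59 sin θ = 4.67.
sin θ = 0.5437, so θ = 32.933°.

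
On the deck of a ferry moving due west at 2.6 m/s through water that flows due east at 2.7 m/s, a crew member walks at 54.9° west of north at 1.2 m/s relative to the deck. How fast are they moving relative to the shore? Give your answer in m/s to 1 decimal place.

1.1 m/s

In east/north components (m/s): crew member relative to ferry = (-0.982, 0.690); ferry relative to water = (-2.600, 0.000); water relative to ground = (2.700, 0.000).
Sum = (-0.882, 0.690) m/s.
Speed = |(-0.882, 0.690)| = 1.120 m/s.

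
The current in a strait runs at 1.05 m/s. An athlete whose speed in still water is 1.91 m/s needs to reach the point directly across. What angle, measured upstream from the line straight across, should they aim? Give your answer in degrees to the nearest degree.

To cancel the current, the upstream component of the athlete's velocity must equal the flow: 1.91 sin θ = 1.05.
sin θ = 1.05 / 1.91 = 0.5497.
θ = arcsin(0.5497) = 33.349°.

33°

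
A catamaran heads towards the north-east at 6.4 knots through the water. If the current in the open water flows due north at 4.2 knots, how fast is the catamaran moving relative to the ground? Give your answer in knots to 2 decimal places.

9.83 knots

Taking east as x and north as y: velocity relative to the water = (4.525, 4.525) knots; the water relative to ground = (0.000, 4.200) knots.
Velocity relative to ground = (4.525, 4.525) + (0.000, 4.200) = (4.525, 8.725) knots.
Speed = |(4.525, 8.725)| = 9.829 knots.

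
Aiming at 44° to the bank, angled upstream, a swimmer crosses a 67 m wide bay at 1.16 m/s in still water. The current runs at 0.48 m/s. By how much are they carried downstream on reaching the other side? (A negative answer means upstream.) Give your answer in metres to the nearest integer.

Perpendicular speed = 0.806 m/s; crossing time = 67 / 0.806 = 83.147 s.
Net downstream speed = -0.354 m/s.
Drift = -0.354 × 83.147 = -29.470 m (upstream).

-29 m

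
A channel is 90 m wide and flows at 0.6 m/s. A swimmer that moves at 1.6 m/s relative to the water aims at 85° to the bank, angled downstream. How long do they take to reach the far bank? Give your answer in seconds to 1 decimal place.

56.5 s

The component of the swimmer's velocity perpendicular to the bank is 1.6 × sin 85° = 1.594 m/s.
Only the cross-stream component determines the crossing time; the current contributes nothing perpendicular to the bank.
Time = 90 / 1.594 = 56.465 s.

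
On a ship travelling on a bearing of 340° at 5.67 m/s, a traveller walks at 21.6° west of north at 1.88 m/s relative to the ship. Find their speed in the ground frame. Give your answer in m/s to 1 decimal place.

Taking east as x and north as y: ship velocity = (-1.939, 5.328) m/s; traveller velocity relative to ship = (-0.692, 1.748) m/s.
Velocity relative to ground = (-1.939, 5.328) + (-0.692, 1.748) = (-2.631, 7.076) m/s.
Speed = |(-2.631, 7.076)| = 7.549 m/s.

7.5 m/s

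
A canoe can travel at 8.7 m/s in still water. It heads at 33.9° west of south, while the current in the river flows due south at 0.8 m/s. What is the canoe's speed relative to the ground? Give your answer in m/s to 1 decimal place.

9.4 m/s

Taking east as x and north as y: velocity relative to the water = (-4.852, -7.221) m/s; the water relative to ground = (0.000, -0.800) m/s.
Velocity relative to ground = (-4.852, -7.221) + (0.000, -0.800) = (-4.852, -8.021) m/s.
Speed = |(-4.852, -8.021)| = 9.375 m/s.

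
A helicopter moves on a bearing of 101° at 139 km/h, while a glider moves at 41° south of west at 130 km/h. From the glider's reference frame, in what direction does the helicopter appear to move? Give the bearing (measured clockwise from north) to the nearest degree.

Taking east as x and north as y: helicopter velocity = (136.446, -26.522) km/h; glider velocity = (-98.112, -85.288) km/h.
Velocity of helicopter relative to glider = (136.446, -26.522) − (-98.112, -85.288) = (234.558, 58.765) km/h.
Bearing = atan2(234.56, 58.77) = 75.93° clockwise from north.

076°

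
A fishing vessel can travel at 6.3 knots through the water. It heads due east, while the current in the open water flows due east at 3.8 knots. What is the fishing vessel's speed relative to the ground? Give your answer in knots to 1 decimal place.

Taking east as x and north as y: velocity relative to the water = (6.300, 0.000) knots; the water relative to ground = (3.800, 0.000) knots.
Velocity relative to ground = (6.300, 0.000) + (3.800, 0.000) = (10.100, 0.000) knots.
Speed = |(10.100, 0.000)| = 10.100 knots.

10.1 knots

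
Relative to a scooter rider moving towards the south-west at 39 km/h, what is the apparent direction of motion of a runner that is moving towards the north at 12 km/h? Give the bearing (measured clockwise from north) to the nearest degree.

035°

Taking east as x and north as y: runner velocity = (0.000, 12.000) km/h; scooter rider velocity = (-27.577, -27.577) km/h.
Velocity of runner relative to scooter rider = (0.000, 12.000) − (-27.577, -27.577) = (27.577, 39.577) km/h.
Bearing = atan2(27.58, 39.58) = 34.87° clockwise from north.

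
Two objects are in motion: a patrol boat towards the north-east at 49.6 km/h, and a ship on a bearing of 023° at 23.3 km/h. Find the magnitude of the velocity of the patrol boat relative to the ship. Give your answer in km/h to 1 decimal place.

Taking east as x and north as y: patrol boat velocity = (35.072, 35.072) km/h; ship velocity = (9.104, 21.448) km/h.
Velocity of patrol boat relative to ship = (35.072, 35.072) − (9.104, 21.448) = (25.968, 13.625) km/h.
Magnitude = |(25.968, 13.625)| = 29.326 km/h.

29.3 km/h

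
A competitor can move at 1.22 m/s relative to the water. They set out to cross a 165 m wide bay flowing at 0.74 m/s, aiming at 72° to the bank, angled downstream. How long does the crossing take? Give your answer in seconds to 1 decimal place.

The component of the competitor's velocity perpendicular to the bank is 1.22 × sin 72° = 1.160 m/s.
The current is parallel to the bank, so it does not affect the crossing time.
Time = 165 / 1.160 = 142.206 s.

142.2 s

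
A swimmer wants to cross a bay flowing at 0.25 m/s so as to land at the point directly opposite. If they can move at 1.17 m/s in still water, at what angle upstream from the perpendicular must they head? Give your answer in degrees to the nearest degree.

12°

To cancel the current, the upstream component of the swimmer's velocity must equal the flow: 1.17 sin θ = 0.25.
sin θ = 0.25 / 1.17 = 0.2137.
θ = arcsin(0.2137) = 12.338°.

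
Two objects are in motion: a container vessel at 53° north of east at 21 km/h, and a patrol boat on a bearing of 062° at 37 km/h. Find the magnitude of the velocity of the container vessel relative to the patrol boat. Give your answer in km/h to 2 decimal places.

20.04 km/h

Taking east as x and north as y: container vessel velocity = (12.638, 16.771) km/h; patrol boat velocity = (32.669, 17.370) km/h.
Velocity of container vessel relative to patrol boat = (12.638, 16.771) − (32.669, 17.370) = (-20.031, -0.599) km/h.
Magnitude = |(-20.031, -0.599)| = 20.040 km/h.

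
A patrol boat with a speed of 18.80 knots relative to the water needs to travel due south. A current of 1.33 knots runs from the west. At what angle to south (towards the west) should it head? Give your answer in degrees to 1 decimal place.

4.1°

The current pushes perpendicular to the desired track; the heading must have a component into the current equal to 1.33 knots: 18.80 sin θ = 1.33.
sin θ = 0.0707, so θ = 4.057°.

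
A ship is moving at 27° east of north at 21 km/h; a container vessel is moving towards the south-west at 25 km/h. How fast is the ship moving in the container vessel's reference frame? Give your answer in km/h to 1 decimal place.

45.4 km/h

Taking east as x and north as y: ship velocity = (9.534, 18.711) km/h; container vessel velocity = (-17.678, -17.678) km/h.
Velocity of ship relative to container vessel = (9.534, 18.711) − (-17.678, -17.678) = (27.211, 36.389) km/h.
Magnitude = |(27.211, 36.389)| = 45.438 km/h.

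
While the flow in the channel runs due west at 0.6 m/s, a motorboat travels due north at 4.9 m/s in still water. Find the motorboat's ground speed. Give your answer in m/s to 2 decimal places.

4.94 m/s

Taking east as x and north as y: velocity relative to the water = (0.000, 4.900) m/s; the water relative to ground = (-0.600, 0.000) m/s.
Velocity relative to ground = (0.000, 4.900) + (-0.600, 0.000) = (-0.600, 4.900) m/s.
Speed = |(-0.600, 4.900)| = 4.937 m/s.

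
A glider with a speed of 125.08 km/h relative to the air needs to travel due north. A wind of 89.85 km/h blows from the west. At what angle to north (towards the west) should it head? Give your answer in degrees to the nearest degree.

46°

The wind pushes perpendicular to the desired track; the heading must have a component into the wind equal to 89.85 km/h: 125.08 sin θ = 89.85.
sin θ = 0.7183, so θ = 45.918°.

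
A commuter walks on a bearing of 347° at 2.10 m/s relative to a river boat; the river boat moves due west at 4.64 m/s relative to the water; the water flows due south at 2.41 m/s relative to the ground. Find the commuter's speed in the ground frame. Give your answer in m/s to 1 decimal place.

In east/north components (m/s): commuter relative to river boat = (-0.472, 2.046); river boat relative to water = (-4.640, 0.000); water relative to ground = (0.000, -2.410).
Sum = (-5.112, -0.364) m/s.
Speed = |(-5.112, -0.364)| = 5.125 m/s.

5.1 m/s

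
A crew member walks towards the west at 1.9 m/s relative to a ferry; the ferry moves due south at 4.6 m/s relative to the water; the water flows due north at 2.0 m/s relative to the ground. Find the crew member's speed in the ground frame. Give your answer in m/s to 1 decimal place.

In east/north components (m/s): crew member relative to ferry = (-1.900, 0.000); ferry relative to water = (0.000, -4.600); water relative to ground = (0.000, 2.000).
Sum = (-1.900, -2.600) m/s.
Speed = |(-1.900, -2.600)| = 3.220 m/s.

3.2 m/s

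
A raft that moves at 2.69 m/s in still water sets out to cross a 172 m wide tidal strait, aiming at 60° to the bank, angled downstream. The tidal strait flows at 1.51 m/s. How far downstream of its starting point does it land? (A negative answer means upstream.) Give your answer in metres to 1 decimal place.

Perpendicular speed = 2.330 m/s; crossing time = 172 / 2.330 = 73.832 s.
Net downstream speed = 2.855 m/s.
Drift = 2.855 × 73.832 = 210.791 m (downstream).

210.8 m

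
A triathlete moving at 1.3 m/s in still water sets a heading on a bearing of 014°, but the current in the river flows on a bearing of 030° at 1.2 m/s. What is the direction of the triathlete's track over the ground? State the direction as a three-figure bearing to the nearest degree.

Taking east as x and north as y: velocity relative to the water = (0.314, 1.261) m/s; the water relative to ground = (0.600, 1.039) m/s.
Velocity relative to ground = (0.314, 1.261) + (0.600, 1.039) = (0.914, 2.301) m/s.
Bearing = atan2(0.91, 2.30) = 21.68° clockwise from north.

022°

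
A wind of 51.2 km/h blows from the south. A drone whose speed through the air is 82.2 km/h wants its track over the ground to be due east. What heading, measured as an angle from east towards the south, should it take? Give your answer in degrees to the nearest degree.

39°

The wind pushes perpendicular to the desired track; the heading must have a component into the wind equal to 51.2 km/h: 82.2 sin θ = 51.2.
sin θ = 0.6229, so θ = 38.526°.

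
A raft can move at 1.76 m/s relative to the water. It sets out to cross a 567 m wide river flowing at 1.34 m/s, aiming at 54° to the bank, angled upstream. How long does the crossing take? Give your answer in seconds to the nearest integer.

The component of the raft's velocity perpendicular to the bank is 1.76 × sin 54° = 1.424 m/s.
The flow acts along the bank and has no component across it.
Time = 567 / 1.424 = 398.211 s.

398 s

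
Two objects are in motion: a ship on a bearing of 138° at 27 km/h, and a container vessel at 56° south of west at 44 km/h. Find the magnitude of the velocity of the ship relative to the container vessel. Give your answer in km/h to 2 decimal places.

Taking east as x and north as y: ship velocity = (18.067, -20.065) km/h; container vessel velocity = (-24.604, -36.478) km/h.
Velocity of ship relative to container vessel = (18.067, -20.065) − (-24.604, -36.478) = (42.671, 16.413) km/h.
Magnitude = |(42.671, 16.413)| = 45.719 km/h.

45.72 km/h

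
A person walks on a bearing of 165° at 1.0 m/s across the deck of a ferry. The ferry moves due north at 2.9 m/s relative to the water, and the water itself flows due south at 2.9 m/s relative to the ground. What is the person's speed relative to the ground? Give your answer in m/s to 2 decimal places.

In east/north components (m/s): person relative to ferry = (0.259, -0.966); ferry relative to water = (0.000, 2.900); water relative to ground = (0.000, -2.900).
Sum = (0.259, -0.966) m/s.
Speed = |(0.259, -0.966)| = 1.000 m/s.

1.00 m/s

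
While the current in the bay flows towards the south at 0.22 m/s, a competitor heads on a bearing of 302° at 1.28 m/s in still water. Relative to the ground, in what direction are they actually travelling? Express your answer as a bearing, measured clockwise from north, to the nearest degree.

Taking east as x and north as y: velocity relative to the water = (-1.086, 0.678) m/s; the water relative to ground = (0.000, -0.220) m/s.
Velocity relative to ground = (-1.086, 0.678) + (0.000, -0.220) = (-1.086, 0.458) m/s.
Bearing = atan2(-1.09, 0.46) = 292.89° clockwise from north.

293°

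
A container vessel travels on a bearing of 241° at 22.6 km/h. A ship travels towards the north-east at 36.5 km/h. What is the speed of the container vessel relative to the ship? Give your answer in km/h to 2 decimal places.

Taking east as x and north as y: container vessel velocity = (-19.766, -10.957) km/h; ship velocity = (25.809, 25.809) km/h.
Velocity of container vessel relative to ship = (-19.766, -10.957) − (25.809, 25.809) = (-45.576, -36.766) km/h.
Magnitude = |(-45.576, -36.766)| = 58.557 km/h.

58.56 km/h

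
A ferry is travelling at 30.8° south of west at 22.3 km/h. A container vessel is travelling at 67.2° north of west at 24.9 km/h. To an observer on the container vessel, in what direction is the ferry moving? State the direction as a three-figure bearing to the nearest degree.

195°

Taking east as x and north as y: ferry velocity = (-19.155, -11.419) km/h; container vessel velocity = (-9.649, 22.954) km/h.
Velocity of ferry relative to container vessel = (-19.155, -11.419) − (-9.649, 22.954) = (-9.506, -34.373) km/h.
Bearing = atan2(-9.51, -34.37) = 195.46° clockwise from north.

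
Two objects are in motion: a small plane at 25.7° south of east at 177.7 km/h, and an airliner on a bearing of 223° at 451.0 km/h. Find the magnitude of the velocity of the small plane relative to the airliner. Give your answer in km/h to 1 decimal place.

Taking east as x and north as y: small plane velocity = (160.121, -77.061) km/h; airliner velocity = (-307.581, -329.841) km/h.
Velocity of small plane relative to airliner = (160.121, -77.061) − (-307.581, -329.841) = (467.703, 252.779) km/h.
Magnitude = |(467.703, 252.779)| = 531.642 km/h.

531.6 km/h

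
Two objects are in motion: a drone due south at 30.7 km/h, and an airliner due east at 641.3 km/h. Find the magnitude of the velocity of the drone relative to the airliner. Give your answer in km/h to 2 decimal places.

642.03 km/h

Taking east as x and north as y: drone velocity = (0.000, -30.700) km/h; airliner velocity = (641.300, 0.000) km/h.
Velocity of drone relative to airliner = (0.000, -30.700) − (641.300, 0.000) = (-641.300, -30.700) km/h.
Magnitude = |(-641.300, -30.700)| = 642.034 km/h.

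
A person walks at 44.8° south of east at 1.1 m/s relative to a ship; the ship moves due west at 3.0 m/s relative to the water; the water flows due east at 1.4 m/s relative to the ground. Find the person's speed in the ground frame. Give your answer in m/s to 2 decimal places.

In east/north components (m/s): person relative to ship = (0.781, -0.775); ship relative to water = (-3.000, 0.000); water relative to ground = (1.400, 0.000).
Sum = (-0.819, -0.775) m/s.
Speed = |(-0.819, -0.775)| = 1.128 m/s.

1.13 m/s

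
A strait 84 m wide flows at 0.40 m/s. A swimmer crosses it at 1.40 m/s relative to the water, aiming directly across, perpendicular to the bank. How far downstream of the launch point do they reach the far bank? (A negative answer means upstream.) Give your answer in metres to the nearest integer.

24 m

Perpendicular speed = 1.400 m/s; crossing time = 84 / 1.400 = 60.000 s.
Net downstream speed = 0.400 m/s.
Drift = 0.400 × 60.000 = 24.000 m (downstream).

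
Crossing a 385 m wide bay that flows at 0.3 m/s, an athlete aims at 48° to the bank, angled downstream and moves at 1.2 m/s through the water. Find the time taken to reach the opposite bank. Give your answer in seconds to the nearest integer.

The component of the athlete's velocity perpendicular to the bank is 1.2 × sin 48° = 0.892 m/s.
Only the cross-stream component determines the crossing time; the current contributes nothing perpendicular to the bank.
Time = 385 / 0.892 = 431.724 s.

432 s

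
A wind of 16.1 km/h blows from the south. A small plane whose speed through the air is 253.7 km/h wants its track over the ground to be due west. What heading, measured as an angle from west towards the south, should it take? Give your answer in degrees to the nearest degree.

The wind pushes perpendicular to the desired track; the heading must have a component into the wind equal to 16.1 km/h: 253.7 sin θ = 16.1.
sin θ = 0.0635, so θ = 3.638°.

4°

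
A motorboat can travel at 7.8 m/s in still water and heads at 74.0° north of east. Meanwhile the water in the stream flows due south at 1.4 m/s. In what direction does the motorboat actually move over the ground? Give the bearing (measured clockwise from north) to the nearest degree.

019°

Taking east as x and north as y: velocity relative to the water = (2.150, 7.498) m/s; the water relative to ground = (0.000, -1.400) m/s.
Velocity relative to ground = (2.150, 7.498) + (0.000, -1.400) = (2.150, 6.098) m/s.
Bearing = atan2(2.15, 6.10) = 19.42° clockwise from north.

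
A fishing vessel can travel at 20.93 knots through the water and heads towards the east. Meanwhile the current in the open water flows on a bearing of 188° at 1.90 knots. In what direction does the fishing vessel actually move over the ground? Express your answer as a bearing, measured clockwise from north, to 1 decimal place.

Taking east as x and north as y: velocity relative to the water = (20.930, 0.000) knots; the water relative to ground = (-0.264, -1.882) knots.
Velocity relative to ground = (20.930, 0.000) + (-0.264, -1.882) = (20.666, -1.882) knots.
Bearing = atan2(20.67, -1.88) = 95.20° clockwise from north.

095.2°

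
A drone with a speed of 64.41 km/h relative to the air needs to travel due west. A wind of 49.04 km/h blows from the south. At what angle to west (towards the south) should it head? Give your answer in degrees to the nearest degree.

50°

The wind pushes perpendicular to the desired track; the heading must have a component into the wind equal to 49.04 km/h: 64.41 sin θ = 49.04.
sin θ = 0.7614, so θ = 49.585°.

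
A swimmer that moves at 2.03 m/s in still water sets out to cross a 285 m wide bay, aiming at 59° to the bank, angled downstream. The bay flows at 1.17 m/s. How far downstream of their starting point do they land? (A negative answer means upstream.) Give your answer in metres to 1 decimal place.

Perpendicular speed = 1.740 m/s; crossing time = 285 / 1.740 = 163.788 s.
Net downstream speed = 2.216 m/s.
Drift = 2.216 × 163.788 = 362.878 m (downstream).

362.9 m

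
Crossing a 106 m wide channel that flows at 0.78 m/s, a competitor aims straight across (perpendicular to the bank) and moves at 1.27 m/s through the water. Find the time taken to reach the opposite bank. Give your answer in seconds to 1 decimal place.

The component of the competitor's velocity perpendicular to the bank is 1.27 m/s.
The flow acts along the bank and has no component across it.
Time = 106 / 1.270 = 83.465 s.

83.5 s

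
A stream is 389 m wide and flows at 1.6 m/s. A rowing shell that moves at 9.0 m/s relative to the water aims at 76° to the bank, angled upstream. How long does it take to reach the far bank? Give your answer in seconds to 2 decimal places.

44.55 s

The component of the rowing shell's velocity perpendicular to the bank is 9.0 × sin 76° = 8.733 m/s.
The current is parallel to the bank, so it does not affect the crossing time.
Time = 389 / 8.733 = 44.545 s.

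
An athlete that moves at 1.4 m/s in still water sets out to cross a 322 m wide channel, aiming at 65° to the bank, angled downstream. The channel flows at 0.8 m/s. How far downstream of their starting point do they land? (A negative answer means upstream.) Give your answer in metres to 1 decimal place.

Perpendicular speed = 1.269 m/s; crossing time = 322 / 1.269 = 253.777 s.
Net downstream speed = 1.392 m/s.
Drift = 1.392 × 253.777 = 353.173 m (downstream).

353.2 m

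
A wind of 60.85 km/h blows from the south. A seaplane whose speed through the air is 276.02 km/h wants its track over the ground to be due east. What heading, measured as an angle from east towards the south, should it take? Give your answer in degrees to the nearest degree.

13°

The wind pushes perpendicular to the desired track; the heading must have a component into the wind equal to 60.85 km/h: 276.02 sin θ = 60.85.
sin θ = 0.2205, so θ = 12.736°.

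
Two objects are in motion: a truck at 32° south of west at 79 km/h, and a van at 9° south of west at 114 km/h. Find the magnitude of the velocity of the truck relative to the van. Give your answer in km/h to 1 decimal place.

Taking east as x and north as y: truck velocity = (-66.996, -41.864) km/h; van velocity = (-112.596, -17.834) km/h.
Velocity of truck relative to van = (-66.996, -41.864) − (-112.596, -17.834) = (45.601, -24.030) km/h.
Magnitude = |(45.601, -24.030)| = 51.545 km/h.

51.5 km/h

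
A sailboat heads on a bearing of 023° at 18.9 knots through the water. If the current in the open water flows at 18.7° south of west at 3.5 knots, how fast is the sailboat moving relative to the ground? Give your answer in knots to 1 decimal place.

16.8 knots

Taking east as x and north as y: velocity relative to the water = (7.385, 17.398) knots; the water relative to ground = (-3.315, -1.122) knots.
Velocity relative to ground = (7.385, 17.398) + (-3.315, -1.122) = (4.070, 16.275) knots.
Speed = |(4.070, 16.275)| = 16.776 knots.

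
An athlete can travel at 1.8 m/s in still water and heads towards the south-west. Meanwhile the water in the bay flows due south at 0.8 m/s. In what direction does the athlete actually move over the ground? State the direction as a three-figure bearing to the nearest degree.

212°

Taking east as x and north as y: velocity relative to the water = (-1.273, -1.273) m/s; the water relative to ground = (0.000, -0.800) m/s.
Velocity relative to ground = (-1.273, -1.273) + (0.000, -0.800) = (-1.273, -2.073) m/s.
Bearing = atan2(-1.27, -2.07) = 211.55° clockwise from north.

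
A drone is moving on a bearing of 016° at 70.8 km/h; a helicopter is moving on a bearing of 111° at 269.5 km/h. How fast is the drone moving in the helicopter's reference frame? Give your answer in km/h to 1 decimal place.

Taking east as x and north as y: drone velocity = (19.515, 68.057) km/h; helicopter velocity = (251.600, -96.580) km/h.
Velocity of drone relative to helicopter = (19.515, 68.057) − (251.600, -96.580) = (-232.085, 164.637) km/h.
Magnitude = |(-232.085, 164.637)| = 284.550 km/h.

284.6 km/h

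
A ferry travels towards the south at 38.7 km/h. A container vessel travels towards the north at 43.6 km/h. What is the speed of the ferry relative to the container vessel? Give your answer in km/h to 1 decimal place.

Taking east as x and north as y: ferry velocity = (0.000, -38.700) km/h; container vessel velocity = (0.000, 43.600) km/h.
Velocity of ferry relative to container vessel = (0.000, -38.700) − (0.000, 43.600) = (0.000, -82.300) km/h.
Magnitude = |(0.000, -82.300)| = 82.300 km/h.

82.3 km/h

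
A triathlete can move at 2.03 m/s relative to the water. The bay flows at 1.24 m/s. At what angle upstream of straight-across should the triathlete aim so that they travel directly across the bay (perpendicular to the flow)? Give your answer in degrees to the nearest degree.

38°

To cancel the current, the upstream component of the triathlete's velocity must equal the flow: 2.03 sin θ = 1.24.
sin θ = 1.24 / 2.03 = 0.6108.
θ = arcsin(0.6108) = 37.650°.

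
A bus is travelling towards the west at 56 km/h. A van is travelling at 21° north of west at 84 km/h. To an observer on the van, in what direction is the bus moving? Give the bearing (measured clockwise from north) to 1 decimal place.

143.3°

Taking east as x and north as y: bus velocity = (-56.000, 0.000) km/h; van velocity = (-78.421, 30.103) km/h.
Velocity of bus relative to van = (-56.000, 0.000) − (-78.421, 30.103) = (22.421, -30.103) km/h.
Bearing = atan2(22.42, -30.10) = 143.32° clockwise from north.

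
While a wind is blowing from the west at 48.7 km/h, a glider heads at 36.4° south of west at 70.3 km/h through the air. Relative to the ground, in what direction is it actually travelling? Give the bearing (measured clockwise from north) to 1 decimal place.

Taking east as x and north as y: velocity relative to the air = (-56.584, -41.717) km/h; the air relative to ground = (48.700, 0.000) km/h.
Velocity relative to ground = (-56.584, -41.717) + (48.700, 0.000) = (-7.884, -41.717) km/h.
Bearing = atan2(-7.88, -41.72) = 190.70° clockwise from north.

190.7°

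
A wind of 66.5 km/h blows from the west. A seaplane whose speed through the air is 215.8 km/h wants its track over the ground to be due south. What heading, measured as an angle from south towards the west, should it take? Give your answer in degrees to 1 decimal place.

The wind pushes perpendicular to the desired track; the heading must have a component into the wind equal to 66.5 km/h: 215.8 sin θ = 66.5.
sin θ = 0.3082, so θ = 17.948°.

17.9°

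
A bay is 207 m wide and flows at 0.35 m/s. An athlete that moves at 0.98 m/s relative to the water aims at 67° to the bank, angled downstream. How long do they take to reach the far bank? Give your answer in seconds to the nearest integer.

229 s

The component of the athlete's velocity perpendicular to the bank is 0.98 × sin 67° = 0.902 m/s.
Only the cross-stream component determines the crossing time; the current contributes nothing perpendicular to the bank.
Time = 207 / 0.902 = 229.466 s.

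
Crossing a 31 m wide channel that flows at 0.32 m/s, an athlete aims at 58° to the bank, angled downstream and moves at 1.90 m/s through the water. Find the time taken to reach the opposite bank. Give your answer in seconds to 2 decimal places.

The component of the athlete's velocity perpendicular to the bank is 1.90 × sin 58° = 1.611 m/s.
Only the cross-stream component determines the crossing time; the current contributes nothing perpendicular to the bank.
Time = 31 / 1.611 = 19.239 s.

19.24 s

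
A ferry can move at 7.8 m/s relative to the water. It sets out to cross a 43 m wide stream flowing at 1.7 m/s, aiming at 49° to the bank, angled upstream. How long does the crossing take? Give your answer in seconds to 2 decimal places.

7.30 s

The component of the ferry's velocity perpendicular to the bank is 7.8 × sin 49° = 5.887 m/s.
The flow acts along the bank and has no component across it.
Time = 43 / 5.887 = 7.305 s.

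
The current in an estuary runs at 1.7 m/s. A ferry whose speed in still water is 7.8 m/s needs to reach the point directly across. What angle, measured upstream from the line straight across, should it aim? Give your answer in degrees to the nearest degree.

To cancel the current, the upstream component of the ferry's velocity must equal the flow: 7.8 sin θ = 1.7.
sin θ = 1.7 / 7.8 = 0.2179.
θ = arcsin(0.2179) = 12.589°.

13°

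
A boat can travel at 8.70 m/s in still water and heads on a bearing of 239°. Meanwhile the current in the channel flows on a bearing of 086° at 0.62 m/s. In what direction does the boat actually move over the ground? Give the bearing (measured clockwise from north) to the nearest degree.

Taking east as x and north as y: velocity relative to the water = (-7.457, -4.481) m/s; the water relative to ground = (0.618, 0.043) m/s.
Velocity relative to ground = (-7.457, -4.481) + (0.618, 0.043) = (-6.839, -4.438) m/s.
Bearing = atan2(-6.84, -4.44) = 237.02° clockwise from north.

237°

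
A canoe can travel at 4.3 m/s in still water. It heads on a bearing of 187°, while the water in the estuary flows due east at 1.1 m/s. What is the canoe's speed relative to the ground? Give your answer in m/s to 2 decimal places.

4.31 m/s

Taking east as x and north as y: velocity relative to the water = (-0.524, -4.268) m/s; the water relative to ground = (1.100, 0.000) m/s.
Velocity relative to ground = (-0.524, -4.268) + (1.100, 0.000) = (0.576, -4.268) m/s.
Speed = |(0.576, -4.268)| = 4.307 m/s.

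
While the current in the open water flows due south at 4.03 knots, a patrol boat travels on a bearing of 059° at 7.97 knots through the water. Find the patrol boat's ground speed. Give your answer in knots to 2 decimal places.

Taking east as x and north as y: velocity relative to the water = (6.832, 4.105) knots; the water relative to ground = (0.000, -4.030) knots.
Velocity relative to ground = (6.832, 4.105) + (0.000, -4.030) = (6.832, 0.075) knots.
Speed = |(6.832, 0.075)| = 6.832 knots.

6.83 knots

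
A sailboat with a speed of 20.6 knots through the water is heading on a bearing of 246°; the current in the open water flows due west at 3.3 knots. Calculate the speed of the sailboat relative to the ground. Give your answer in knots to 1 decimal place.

Taking east as x and north as y: velocity relative to the water = (-18.819, -8.379) knots; the water relative to ground = (-3.300, 0.000) knots.
Velocity relative to ground = (-18.819, -8.379) + (-3.300, 0.000) = (-22.119, -8.379) knots.
Speed = |(-22.119, -8.379)| = 23.653 knots.

23.7 knots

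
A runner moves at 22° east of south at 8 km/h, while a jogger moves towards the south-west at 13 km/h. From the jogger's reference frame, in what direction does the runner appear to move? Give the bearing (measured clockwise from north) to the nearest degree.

082°

Taking east as x and north as y: runner velocity = (2.997, -7.417) km/h; jogger velocity = (-9.192, -9.192) km/h.
Velocity of runner relative to jogger = (2.997, -7.417) − (-9.192, -9.192) = (12.189, 1.775) km/h.
Bearing = atan2(12.19, 1.77) = 81.72° clockwise from north.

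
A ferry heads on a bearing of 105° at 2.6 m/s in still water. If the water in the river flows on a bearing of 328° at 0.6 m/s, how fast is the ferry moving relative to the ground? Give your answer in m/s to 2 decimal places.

2.20 m/s

Taking east as x and north as y: velocity relative to the water = (2.511, -0.673) m/s; the water relative to ground = (-0.318, 0.509) m/s.
Velocity relative to ground = (2.511, -0.673) + (-0.318, 0.509) = (2.193, -0.164) m/s.
Speed = |(2.193, -0.164)| = 2.200 m/s.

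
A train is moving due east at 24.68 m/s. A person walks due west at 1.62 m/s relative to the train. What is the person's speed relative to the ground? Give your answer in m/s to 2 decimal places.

Taking east as x and north as y: train velocity = (24.680, 0.000) m/s; person velocity relative to train = (-1.620, 0.000) m/s.
Velocity relative to ground = (24.680, 0.000) + (-1.620, 0.000) = (23.060, 0.000) m/s.
Speed = |(23.060, 0.000)| = 23.060 m/s.

23.06 m/s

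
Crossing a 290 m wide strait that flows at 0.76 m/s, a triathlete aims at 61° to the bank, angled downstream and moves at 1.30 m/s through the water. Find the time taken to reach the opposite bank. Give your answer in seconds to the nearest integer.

255 s

The component of the triathlete's velocity perpendicular to the bank is 1.30 × sin 61° = 1.137 m/s.
The current is parallel to the bank, so it does not affect the crossing time.
Time = 290 / 1.137 = 255.056 s.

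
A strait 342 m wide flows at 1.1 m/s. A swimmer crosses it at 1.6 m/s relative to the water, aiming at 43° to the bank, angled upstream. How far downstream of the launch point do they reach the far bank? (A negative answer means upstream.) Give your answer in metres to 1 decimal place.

-22.0 m

Perpendicular speed = 1.091 m/s; crossing time = 342 / 1.091 = 313.417 s.
Net downstream speed = -0.070 m/s.
Drift = -0.070 × 313.417 = -21.991 m (upstream).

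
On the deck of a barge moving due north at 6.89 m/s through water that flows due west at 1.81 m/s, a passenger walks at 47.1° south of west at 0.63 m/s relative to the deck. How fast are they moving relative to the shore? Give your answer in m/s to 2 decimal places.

6.81 m/s

In east/north components (m/s): passenger relative to barge = (-0.429, -0.462); barge relative to water = (0.000, 6.890); water relative to ground = (-1.810, 0.000).
Sum = (-2.239, 6.428) m/s.
Speed = |(-2.239, 6.428)| = 6.807 m/s.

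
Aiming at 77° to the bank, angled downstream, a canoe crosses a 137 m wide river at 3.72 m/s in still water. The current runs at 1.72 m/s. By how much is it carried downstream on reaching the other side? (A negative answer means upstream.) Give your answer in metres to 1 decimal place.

96.6 m

Perpendicular speed = 3.625 m/s; crossing time = 137 / 3.625 = 37.797 s.
Net downstream speed = 2.557 m/s.
Drift = 2.557 × 37.797 = 96.639 m (downstream).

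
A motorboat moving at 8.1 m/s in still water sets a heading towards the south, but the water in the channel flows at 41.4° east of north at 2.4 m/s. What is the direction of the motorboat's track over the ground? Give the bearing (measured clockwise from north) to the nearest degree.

Taking east as x and north as y: velocity relative to the water = (0.000, -8.100) m/s; the water relative to ground = (1.587, 1.800) m/s.
Velocity relative to ground = (0.000, -8.100) + (1.587, 1.800) = (1.587, -6.300) m/s.
Bearing = atan2(1.59, -6.30) = 165.86° clockwise from north.

166°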